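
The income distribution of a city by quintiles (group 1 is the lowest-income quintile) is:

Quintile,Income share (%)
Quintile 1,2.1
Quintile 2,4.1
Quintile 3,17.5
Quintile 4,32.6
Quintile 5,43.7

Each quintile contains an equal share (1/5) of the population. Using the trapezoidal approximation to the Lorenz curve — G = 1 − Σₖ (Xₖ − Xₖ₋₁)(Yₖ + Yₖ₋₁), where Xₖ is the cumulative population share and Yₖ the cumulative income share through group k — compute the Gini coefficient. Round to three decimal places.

Cumulative income shares Yₖ: 0.0210, 0.0620, 0.2370, 0.5630, 1.0000
Σ (Xₖ−Xₖ₋₁)(Yₖ+Yₖ₋₁) = (1/5)(0.0210+0.0000) + (1/5)(0.0620+0.0210) + (1/5)(0.2370+0.0620) + (1/5)(0.5630+0.2370) + (1/5)(1.0000+0.5630)
  = 0.0042 + 0.0166 + 0.0598 + 0.1600 + 0.3126 = 0.5532
G = 1 − 0.5532 = 0.4468

0.447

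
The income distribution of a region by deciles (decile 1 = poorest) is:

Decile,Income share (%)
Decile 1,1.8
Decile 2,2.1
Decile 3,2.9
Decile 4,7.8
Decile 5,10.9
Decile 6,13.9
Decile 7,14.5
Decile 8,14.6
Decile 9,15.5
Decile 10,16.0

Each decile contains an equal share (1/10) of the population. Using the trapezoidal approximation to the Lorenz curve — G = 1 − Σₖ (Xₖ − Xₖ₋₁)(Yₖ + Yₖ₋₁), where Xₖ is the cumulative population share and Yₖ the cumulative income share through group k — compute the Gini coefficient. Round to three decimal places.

0.303

Cumulative income shares Yₖ: 0.0180, 0.0390, 0.0680, 0.1460, 0.2550, 0.3940, 0.5390, 0.6850, 0.8400, 1.0000
Σ (Xₖ−Xₖ₋₁)(Yₖ+Yₖ₋₁) = (1/10)(0.0180+0.0000) + (1/10)(0.0390+0.0180) + (1/10)(0.0680+0.0390) + (1/10)(0.1460+0.0680) + (1/10)(0.2550+0.1460) + (1/10)(0.3940+0.2550) + (1/10)(0.5390+0.3940) + (1/10)(0.6850+0.5390) + (1/10)(0.8400+0.6850) + (1/10)(1.0000+0.8400)
  = 0.0018 + 0.0057 + 0.0107 + 0.0214 + 0.0401 + 0.0649 + 0.0933 + 0.1224 + 0.1525 + 0.1840 = 0.6968
G = 1 − 0.6968 = 0.3032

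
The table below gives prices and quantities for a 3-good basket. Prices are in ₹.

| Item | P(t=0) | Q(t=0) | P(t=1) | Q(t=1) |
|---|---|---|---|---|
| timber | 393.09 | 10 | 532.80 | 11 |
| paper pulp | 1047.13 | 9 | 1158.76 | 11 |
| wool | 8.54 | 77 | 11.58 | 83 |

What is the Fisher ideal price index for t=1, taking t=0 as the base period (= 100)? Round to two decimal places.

118.52

Laspeyres component (base-period weights):
ΣP(t=1)Q(t=0) = 532.80×10 + 1158.76×9 + 11.58×77 = 5328 + 10428.84 + 891.66 = 16648.5
ΣP(t=0)Q(t=0) = 393.09×10 + 1047.13×9 + 8.54×77 = 3930.9 + 9424.17 + 657.58 = 14012.65
L = 16648.5 / 14012.65 × 100 = 118.8105
Paasche component (current-period weights):
ΣP(t=1)Q(t=1) = 532.80×11 + 1158.76×11 + 11.58×83 = 5860.8 + 12746.36 + 961.14 = 19568.3
ΣP(t=0)Q(t=1) = 393.09×11 + 1047.13×11 + 8.54×83 = 4323.99 + 11518.43 + 708.82 = 16551.24
P = 19568.3 / 16551.24 × 100 = 118.2286
Fisher = √(L × P) = √(118.8105 × 118.2286) = 118.5192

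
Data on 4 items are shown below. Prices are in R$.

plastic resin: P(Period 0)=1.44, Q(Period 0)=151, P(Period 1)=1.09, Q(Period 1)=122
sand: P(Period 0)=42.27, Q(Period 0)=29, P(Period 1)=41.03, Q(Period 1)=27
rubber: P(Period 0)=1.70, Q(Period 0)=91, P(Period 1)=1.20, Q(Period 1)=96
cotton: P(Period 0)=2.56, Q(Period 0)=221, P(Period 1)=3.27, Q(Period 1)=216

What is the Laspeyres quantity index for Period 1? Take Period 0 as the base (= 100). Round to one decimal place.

Laspeyres quantity index uses base-period prices as weights.
ΣP(Period 0)·Q(Period 1) = 1.44×122 + 42.27×27 + 1.70×96 + 2.56×216 = 175.68 + 1141.29 + 163.2 + 552.96 = 2033.13
ΣP(Period 0)·Q(Period 0) = 1.44×151 + 42.27×29 + 1.70×91 + 2.56×221 = 217.44 + 1225.83 + 154.7 + 565.76 = 2163.73
Index = 2033.13 / 2163.73 × 100 = 93.9641

94.0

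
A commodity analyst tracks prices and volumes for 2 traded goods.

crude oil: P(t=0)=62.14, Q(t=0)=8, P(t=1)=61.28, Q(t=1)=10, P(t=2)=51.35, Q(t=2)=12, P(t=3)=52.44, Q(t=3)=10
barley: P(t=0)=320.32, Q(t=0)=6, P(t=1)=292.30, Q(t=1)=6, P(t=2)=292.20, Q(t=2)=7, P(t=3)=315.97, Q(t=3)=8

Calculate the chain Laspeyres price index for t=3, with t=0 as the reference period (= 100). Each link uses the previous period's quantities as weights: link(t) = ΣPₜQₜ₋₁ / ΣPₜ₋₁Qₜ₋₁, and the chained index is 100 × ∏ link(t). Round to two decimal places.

94.84

Link t=0→t=1:
ΣP(t=1)Q(t=0) = 61.28×8 + 292.30×6 = 490.24 + 1753.8 = 2244.04
ΣP(t=0)Q(t=0) = 62.14×8 + 320.32×6 = 497.12 + 1921.92 = 2419.04
link = 2244.04/2419.04 = 0.927657
Link t=1→t=2:
ΣP(t=2)Q(t=1) = 51.35×10 + 292.20×6 = 513.5 + 1753.2 = 2266.7
ΣP(t=1)Q(t=1) = 61.28×10 + 292.30×6 = 612.8 + 1753.8 = 2366.6
link = 2266.7/2366.6 = 0.957788
Link t=2→t=3:
ΣP(t=3)Q(t=2) = 52.44×12 + 315.97×7 = 629.28 + 2211.79 = 2841.07
ΣP(t=2)Q(t=2) = 51.35×12 + 292.20×7 = 616.2 + 2045.4 = 2661.6
link = 2841.07/2661.6 = 1.067429
Chained index = 100 × 0.927657 × 0.957788 × 1.067429 = 94.8409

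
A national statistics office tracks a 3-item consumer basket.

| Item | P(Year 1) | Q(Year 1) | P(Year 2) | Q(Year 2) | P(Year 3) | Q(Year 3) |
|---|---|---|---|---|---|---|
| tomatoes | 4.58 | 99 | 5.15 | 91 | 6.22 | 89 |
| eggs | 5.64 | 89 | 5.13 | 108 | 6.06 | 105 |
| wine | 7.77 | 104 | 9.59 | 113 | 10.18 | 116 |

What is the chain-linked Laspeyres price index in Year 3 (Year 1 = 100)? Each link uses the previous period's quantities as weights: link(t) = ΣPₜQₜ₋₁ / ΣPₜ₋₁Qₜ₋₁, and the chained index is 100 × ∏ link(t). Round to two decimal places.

125.34

Link Year 1→Year 2:
ΣP(Year 2)Q(Year 1) = 5.15×99 + 5.13×89 + 9.59×104 = 509.85 + 456.57 + 997.36 = 1963.78
ΣP(Year 1)Q(Year 1) = 4.58×99 + 5.64×89 + 7.77×104 = 453.42 + 501.96 + 808.08 = 1763.46
link = 1963.78/1763.46 = 1.113595
Link Year 2→Year 3:
ΣP(Year 3)Q(Year 2) = 6.22×91 + 6.06×108 + 10.18×113 = 566.02 + 654.48 + 1150.34 = 2370.84
ΣP(Year 2)Q(Year 2) = 5.15×91 + 5.13×108 + 9.59×113 = 468.65 + 554.04 + 1083.67 = 2106.36
link = 2370.84/2106.36 = 1.125563
Chained index = 100 × 1.113595 × 1.125563 = 125.3421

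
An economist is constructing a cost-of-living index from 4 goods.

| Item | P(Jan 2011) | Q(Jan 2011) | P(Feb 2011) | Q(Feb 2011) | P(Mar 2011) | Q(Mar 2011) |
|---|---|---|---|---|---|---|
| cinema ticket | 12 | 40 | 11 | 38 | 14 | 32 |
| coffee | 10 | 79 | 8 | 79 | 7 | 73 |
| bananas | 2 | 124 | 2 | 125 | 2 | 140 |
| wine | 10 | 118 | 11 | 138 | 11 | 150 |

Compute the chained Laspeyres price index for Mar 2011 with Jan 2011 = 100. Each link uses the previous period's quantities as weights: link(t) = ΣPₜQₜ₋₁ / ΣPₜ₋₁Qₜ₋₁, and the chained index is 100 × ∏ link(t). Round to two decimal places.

98.24

Link Jan 2011→Feb 2011:
ΣP(Feb 2011)Q(Jan 2011) = 11×40 + 8×79 + 2×124 + 11×118 = 440 + 632 + 248 + 1298 = 2618
ΣP(Jan 2011)Q(Jan 2011) = 12×40 + 10×79 + 2×124 + 10×118 = 480 + 790 + 248 + 1180 = 2698
link = 2618/2698 = 0.970348
Link Feb 2011→Mar 2011:
ΣP(Mar 2011)Q(Feb 2011) = 14×38 + 7×79 + 2×125 + 11×138 = 532 + 553 + 250 + 1518 = 2853
ΣP(Feb 2011)Q(Feb 2011) = 11×38 + 8×79 + 2×125 + 11×138 = 418 + 632 + 250 + 1518 = 2818
link = 2853/2818 = 1.012420
Chained index = 100 × 0.970348 × 1.012420 = 98.2400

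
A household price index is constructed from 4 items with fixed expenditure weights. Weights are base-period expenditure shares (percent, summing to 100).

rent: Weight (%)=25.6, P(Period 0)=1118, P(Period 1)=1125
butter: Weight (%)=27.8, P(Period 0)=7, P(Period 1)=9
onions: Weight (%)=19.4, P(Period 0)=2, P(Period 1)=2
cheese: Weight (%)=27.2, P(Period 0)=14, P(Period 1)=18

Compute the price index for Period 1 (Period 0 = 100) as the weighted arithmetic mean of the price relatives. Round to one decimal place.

115.9

rent: 25.6 × (1125/1118) = 25.6 × 1.006261 = 25.7603
butter: 27.8 × (9/7) = 27.8 × 1.285714 = 35.7429
onions: 19.4 × (2/2) = 19.4 × 1.000000 = 19.4000
cheese: 27.2 × (18/14) = 27.2 × 1.285714 = 34.9714
Index = Σ wᵢ·(p₁ᵢ/p₀ᵢ) = 25.7603 + 35.7429 + 19.4000 + 34.9714 = 115.8746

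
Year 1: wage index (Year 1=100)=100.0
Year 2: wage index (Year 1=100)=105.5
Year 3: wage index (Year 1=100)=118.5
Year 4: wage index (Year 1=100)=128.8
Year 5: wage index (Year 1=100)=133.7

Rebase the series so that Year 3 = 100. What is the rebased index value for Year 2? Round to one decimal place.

89.0

Rebased(Year 2) = 105.5 / 118.5 × 100 = 89.0295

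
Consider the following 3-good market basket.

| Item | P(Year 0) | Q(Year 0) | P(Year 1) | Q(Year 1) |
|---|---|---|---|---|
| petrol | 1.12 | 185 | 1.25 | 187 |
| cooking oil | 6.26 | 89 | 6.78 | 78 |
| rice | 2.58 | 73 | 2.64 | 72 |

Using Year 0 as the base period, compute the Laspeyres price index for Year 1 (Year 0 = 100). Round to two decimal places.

Laspeyres price index uses base-period quantities as weights.
ΣP(Year 1)·Q(Year 0) = 1.25×185 + 6.78×89 + 2.64×73 = 231.25 + 603.42 + 192.72 = 1027.39
ΣP(Year 0)·Q(Year 0) = 1.12×185 + 6.26×89 + 2.58×73 = 207.2 + 557.14 + 188.34 = 952.68
Index = 1027.39 / 952.68 × 100 = 107.8421

107.84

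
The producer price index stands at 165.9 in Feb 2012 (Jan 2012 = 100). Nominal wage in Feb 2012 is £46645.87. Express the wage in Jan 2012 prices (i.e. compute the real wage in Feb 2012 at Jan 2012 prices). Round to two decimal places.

Real = Nominal ÷ (Index/100) = 46645.87 ÷ (165.9/100)
     = 46645.87 ÷ 1.659 = 28116.8596

28116.86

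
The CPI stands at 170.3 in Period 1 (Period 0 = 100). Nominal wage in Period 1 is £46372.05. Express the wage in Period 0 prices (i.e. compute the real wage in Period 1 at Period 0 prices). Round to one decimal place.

27229.6

Real = Nominal ÷ (Index/100) = 46372.05 ÷ (170.3/100)
     = 46372.05 ÷ 1.703 = 27229.6242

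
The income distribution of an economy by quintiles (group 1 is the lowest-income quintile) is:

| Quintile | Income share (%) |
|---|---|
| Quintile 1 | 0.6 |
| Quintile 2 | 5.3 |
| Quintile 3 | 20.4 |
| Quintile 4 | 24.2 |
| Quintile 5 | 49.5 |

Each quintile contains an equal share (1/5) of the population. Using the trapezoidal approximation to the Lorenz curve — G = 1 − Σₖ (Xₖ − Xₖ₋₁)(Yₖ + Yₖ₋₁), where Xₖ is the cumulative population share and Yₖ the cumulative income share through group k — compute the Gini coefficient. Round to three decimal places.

0.467

Cumulative income shares Yₖ: 0.0060, 0.0590, 0.2630, 0.5050, 1.0000
Σ (Xₖ−Xₖ₋₁)(Yₖ+Yₖ₋₁) = (1/5)(0.0060+0.0000) + (1/5)(0.0590+0.0060) + (1/5)(0.2630+0.0590) + (1/5)(0.5050+0.2630) + (1/5)(1.0000+0.5050)
  = 0.0012 + 0.0130 + 0.0644 + 0.1536 + 0.3010 = 0.5332
G = 1 − 0.5332 = 0.4668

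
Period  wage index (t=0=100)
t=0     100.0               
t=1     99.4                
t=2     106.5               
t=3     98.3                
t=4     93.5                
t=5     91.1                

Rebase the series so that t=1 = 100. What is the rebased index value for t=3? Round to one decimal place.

98.9

Rebased(t=3) = 98.3 / 99.4 × 100 = 98.8934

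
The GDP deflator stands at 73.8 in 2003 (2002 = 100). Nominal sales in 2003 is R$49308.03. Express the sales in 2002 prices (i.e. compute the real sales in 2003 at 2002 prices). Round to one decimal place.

Real = Nominal ÷ (Index/100) = 49308.03 ÷ (73.8/100)
     = 49308.03 ÷ 0.738 = 66813.0488

66813.0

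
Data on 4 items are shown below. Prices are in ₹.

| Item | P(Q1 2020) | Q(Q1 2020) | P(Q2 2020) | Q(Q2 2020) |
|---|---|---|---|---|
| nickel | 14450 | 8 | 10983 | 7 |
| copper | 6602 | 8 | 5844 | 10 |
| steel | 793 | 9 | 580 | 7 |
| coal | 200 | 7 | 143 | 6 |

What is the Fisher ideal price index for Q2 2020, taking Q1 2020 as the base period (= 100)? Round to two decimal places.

80.11

Laspeyres component (base-period weights):
ΣP(Q2 2020)Q(Q1 2020) = 10983×8 + 5844×8 + 580×9 + 143×7 = 87864 + 46752 + 5220 + 1001 = 140837
ΣP(Q1 2020)Q(Q1 2020) = 14450×8 + 6602×8 + 793×9 + 200×7 = 115600 + 52816 + 7137 + 1400 = 176953
L = 140837 / 176953 × 100 = 79.5901
Paasche component (current-period weights):
ΣP(Q2 2020)Q(Q2 2020) = 10983×7 + 5844×10 + 580×7 + 143×6 = 76881 + 58440 + 4060 + 858 = 140239
ΣP(Q1 2020)Q(Q2 2020) = 14450×7 + 6602×10 + 793×7 + 200×6 = 101150 + 66020 + 5551 + 1200 = 173921
P = 140239 / 173921 × 100 = 80.6337
Fisher = √(L × P) = √(79.5901 × 80.6337) = 80.1102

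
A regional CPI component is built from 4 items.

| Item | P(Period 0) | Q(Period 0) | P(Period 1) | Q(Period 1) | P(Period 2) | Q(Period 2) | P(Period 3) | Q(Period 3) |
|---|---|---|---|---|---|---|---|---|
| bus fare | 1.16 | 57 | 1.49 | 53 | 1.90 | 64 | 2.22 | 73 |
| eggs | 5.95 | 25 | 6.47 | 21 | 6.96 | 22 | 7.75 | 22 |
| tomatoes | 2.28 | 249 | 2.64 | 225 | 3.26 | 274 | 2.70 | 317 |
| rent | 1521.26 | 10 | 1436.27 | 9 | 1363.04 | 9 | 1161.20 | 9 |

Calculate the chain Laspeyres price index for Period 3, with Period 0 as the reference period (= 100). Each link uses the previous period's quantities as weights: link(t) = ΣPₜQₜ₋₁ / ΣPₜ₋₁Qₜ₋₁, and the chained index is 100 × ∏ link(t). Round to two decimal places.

Link Period 0→Period 1:
ΣP(Period 1)Q(Period 0) = 1.49×57 + 6.47×25 + 2.64×249 + 1436.27×10 = 84.93 + 161.75 + 657.36 + 14362.7 = 15266.74
ΣP(Period 0)Q(Period 0) = 1.16×57 + 5.95×25 + 2.28×249 + 1521.26×10 = 66.12 + 148.75 + 567.72 + 15212.6 = 15995.19
link = 15266.74/15995.19 = 0.954458
Link Period 1→Period 2:
ΣP(Period 2)Q(Period 1) = 1.90×53 + 6.96×21 + 3.26×225 + 1363.04×9 = 100.7 + 146.16 + 733.5 + 12267.36 = 13247.72
ΣP(Period 1)Q(Period 1) = 1.49×53 + 6.47×21 + 2.64×225 + 1436.27×9 = 78.97 + 135.87 + 594 + 12926.43 = 13735.27
link = 13247.72/13735.27 = 0.964504
Link Period 2→Period 3:
ΣP(Period 3)Q(Period 2) = 2.22×64 + 7.75×22 + 2.70×274 + 1161.20×9 = 142.08 + 170.5 + 739.8 + 10450.8 = 11503.18
ΣP(Period 2)Q(Period 2) = 1.90×64 + 6.96×22 + 3.26×274 + 1363.04×9 = 121.6 + 153.12 + 893.24 + 12267.36 = 13435.32
link = 11503.18/13435.32 = 0.856190
Chained index = 100 × 0.954458 × 0.964504 × 0.856190 = 78.8190

78.82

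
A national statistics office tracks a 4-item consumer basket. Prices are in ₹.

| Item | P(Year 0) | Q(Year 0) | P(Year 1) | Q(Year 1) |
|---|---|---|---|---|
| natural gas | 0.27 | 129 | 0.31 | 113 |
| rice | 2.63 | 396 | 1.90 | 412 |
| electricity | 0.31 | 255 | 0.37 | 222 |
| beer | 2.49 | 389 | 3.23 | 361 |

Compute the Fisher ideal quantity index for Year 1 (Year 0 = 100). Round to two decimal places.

Laspeyres component (base-period weights):
ΣP(Year 0)Q(Year 1) = 0.27×113 + 2.63×412 + 0.31×222 + 2.49×361 = 30.51 + 1083.56 + 68.82 + 898.89 = 2081.78
ΣP(Year 0)Q(Year 0) = 0.27×129 + 2.63×396 + 0.31×255 + 2.49×389 = 34.83 + 1041.48 + 79.05 + 968.61 = 2123.97
L = 2081.78 / 2123.97 × 100 = 98.0136
Paasche component (current-period weights):
ΣP(Year 1)Q(Year 1) = 0.31×113 + 1.90×412 + 0.37×222 + 3.23×361 = 35.03 + 782.8 + 82.14 + 1166.03 = 2066
ΣP(Year 1)Q(Year 0) = 0.31×129 + 1.90×396 + 0.37×255 + 3.23×389 = 39.99 + 752.4 + 94.35 + 1256.47 = 2143.21
P = 2066 / 2143.21 × 100 = 96.3975
Fisher = √(L × P) = √(98.0136 × 96.3975) = 97.2022

97.20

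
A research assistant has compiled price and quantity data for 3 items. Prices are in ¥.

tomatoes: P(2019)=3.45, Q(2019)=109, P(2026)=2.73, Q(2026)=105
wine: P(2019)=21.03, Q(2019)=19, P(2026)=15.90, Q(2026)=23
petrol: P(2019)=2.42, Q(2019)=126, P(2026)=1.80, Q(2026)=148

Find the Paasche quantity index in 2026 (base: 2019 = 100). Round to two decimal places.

111.17

Paasche quantity index uses current-period prices as weights.
ΣP(2026)·Q(2026) = 2.73×105 + 15.90×23 + 1.80×148 = 286.65 + 365.7 + 266.4 = 918.75
ΣP(2026)·Q(2019) = 2.73×109 + 15.90×19 + 1.80×126 = 297.57 + 302.1 + 226.8 = 826.47
Index = 918.75 / 826.47 × 100 = 111.1656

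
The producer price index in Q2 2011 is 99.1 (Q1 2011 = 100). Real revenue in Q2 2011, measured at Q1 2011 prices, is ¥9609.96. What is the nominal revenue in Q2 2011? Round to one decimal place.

Nominal = Real × (Index/100) = 9609.96 × (99.1/100)
        = 9609.96 × 0.991 = 9523.4704

9523.5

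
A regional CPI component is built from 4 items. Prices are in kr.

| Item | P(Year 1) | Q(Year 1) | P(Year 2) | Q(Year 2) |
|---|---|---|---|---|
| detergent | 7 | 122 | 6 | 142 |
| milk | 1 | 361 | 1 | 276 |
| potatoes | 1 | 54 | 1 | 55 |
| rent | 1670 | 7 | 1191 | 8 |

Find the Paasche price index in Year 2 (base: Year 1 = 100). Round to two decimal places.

Paasche price index uses current-period quantities as weights.
ΣP(Year 2)·Q(Year 2) = 6×142 + 1×276 + 1×55 + 1191×8 = 852 + 276 + 55 + 9528 = 10711
ΣP(Year 1)·Q(Year 2) = 7×142 + 1×276 + 1×55 + 1670×8 = 994 + 276 + 55 + 13360 = 14685
Index = 10711 / 14685 × 100 = 72.9384

72.94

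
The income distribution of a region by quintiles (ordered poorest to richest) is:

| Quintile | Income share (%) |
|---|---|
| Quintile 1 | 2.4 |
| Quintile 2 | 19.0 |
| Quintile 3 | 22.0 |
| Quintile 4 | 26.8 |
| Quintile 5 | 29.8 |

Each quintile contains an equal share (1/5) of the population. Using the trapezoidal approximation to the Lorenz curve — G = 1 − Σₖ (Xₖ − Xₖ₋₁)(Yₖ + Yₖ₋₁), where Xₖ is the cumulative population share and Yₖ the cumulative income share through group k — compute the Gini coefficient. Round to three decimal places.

Cumulative income shares Yₖ: 0.0240, 0.2140, 0.4340, 0.7020, 1.0000
Σ (Xₖ−Xₖ₋₁)(Yₖ+Yₖ₋₁) = (1/5)(0.0240+0.0000) + (1/5)(0.2140+0.0240) + (1/5)(0.4340+0.2140) + (1/5)(0.7020+0.4340) + (1/5)(1.0000+0.7020)
  = 0.0048 + 0.0476 + 0.1296 + 0.2272 + 0.3404 = 0.7496
G = 1 − 0.7496 = 0.2504

0.250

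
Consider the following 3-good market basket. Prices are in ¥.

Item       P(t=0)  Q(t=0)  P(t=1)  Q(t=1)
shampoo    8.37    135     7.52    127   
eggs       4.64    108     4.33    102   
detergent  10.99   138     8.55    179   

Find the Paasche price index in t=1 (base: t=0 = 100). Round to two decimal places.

83.55

Paasche price index uses current-period quantities as weights.
ΣP(t=1)·Q(t=1) = 7.52×127 + 4.33×102 + 8.55×179 = 955.04 + 441.66 + 1530.45 = 2927.15
ΣP(t=0)·Q(t=1) = 8.37×127 + 4.64×102 + 10.99×179 = 1062.99 + 473.28 + 1967.21 = 3503.48
Index = 2927.15 / 3503.48 × 100 = 83.5498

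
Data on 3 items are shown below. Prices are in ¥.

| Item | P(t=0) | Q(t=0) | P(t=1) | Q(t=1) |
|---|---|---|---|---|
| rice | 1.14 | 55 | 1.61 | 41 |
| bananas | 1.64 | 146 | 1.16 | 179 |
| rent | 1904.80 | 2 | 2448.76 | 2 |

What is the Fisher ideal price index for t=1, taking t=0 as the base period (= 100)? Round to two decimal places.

Laspeyres component (base-period weights):
ΣP(t=1)Q(t=0) = 1.61×55 + 1.16×146 + 2448.76×2 = 88.55 + 169.36 + 4897.52 = 5155.43
ΣP(t=0)Q(t=0) = 1.14×55 + 1.64×146 + 1904.80×2 = 62.7 + 239.44 + 3809.6 = 4111.74
L = 5155.43 / 4111.74 × 100 = 125.3832
Paasche component (current-period weights):
ΣP(t=1)Q(t=1) = 1.61×41 + 1.16×179 + 2448.76×2 = 66.01 + 207.64 + 4897.52 = 5171.17
ΣP(t=0)Q(t=1) = 1.14×41 + 1.64×179 + 1904.80×2 = 46.74 + 293.56 + 3809.6 = 4149.9
P = 5171.17 / 4149.9 × 100 = 124.6095
Fisher = √(L × P) = √(125.3832 × 124.6095) = 124.9957

125.00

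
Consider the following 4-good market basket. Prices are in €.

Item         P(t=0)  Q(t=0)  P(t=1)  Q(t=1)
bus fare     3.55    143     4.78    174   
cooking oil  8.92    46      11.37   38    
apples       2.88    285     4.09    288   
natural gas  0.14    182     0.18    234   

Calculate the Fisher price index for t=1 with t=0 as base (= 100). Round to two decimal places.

Laspeyres component (base-period weights):
ΣP(t=1)Q(t=0) = 4.78×143 + 11.37×46 + 4.09×285 + 0.18×182 = 683.54 + 523.02 + 1165.65 + 32.76 = 2404.97
ΣP(t=0)Q(t=0) = 3.55×143 + 8.92×46 + 2.88×285 + 0.14×182 = 507.65 + 410.32 + 820.8 + 25.48 = 1764.25
L = 2404.97 / 1764.25 × 100 = 136.3168
Paasche component (current-period weights):
ΣP(t=1)Q(t=1) = 4.78×174 + 11.37×38 + 4.09×288 + 0.18×234 = 831.72 + 432.06 + 1177.92 + 42.12 = 2483.82
ΣP(t=0)Q(t=1) = 3.55×174 + 8.92×38 + 2.88×288 + 0.14×234 = 617.7 + 338.96 + 829.44 + 32.76 = 1818.86
P = 2483.82 / 1818.86 × 100 = 136.5592
Fisher = √(L × P) = √(136.3168 × 136.5592) = 136.4380

136.44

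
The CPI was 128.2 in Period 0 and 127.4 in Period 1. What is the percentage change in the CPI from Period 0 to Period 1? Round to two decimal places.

Change = (127.4 − 128.2) / 128.2 × 100
       = -0.8 / 128.2 × 100 = -0.6240%

-0.62%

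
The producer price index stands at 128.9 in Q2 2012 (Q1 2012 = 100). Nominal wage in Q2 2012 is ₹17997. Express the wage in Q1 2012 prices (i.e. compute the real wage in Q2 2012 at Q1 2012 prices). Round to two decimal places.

Real = Nominal ÷ (Index/100) = 17997 ÷ (128.9/100)
     = 17997 ÷ 1.289 = 13961.9860

13961.99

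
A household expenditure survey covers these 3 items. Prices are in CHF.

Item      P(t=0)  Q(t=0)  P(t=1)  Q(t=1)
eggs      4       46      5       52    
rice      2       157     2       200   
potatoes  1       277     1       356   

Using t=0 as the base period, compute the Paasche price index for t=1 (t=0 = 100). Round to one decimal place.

Paasche price index uses current-period quantities as weights.
ΣP(t=1)·Q(t=1) = 5×52 + 2×200 + 1×356 = 260 + 400 + 356 = 1016
ΣP(t=0)·Q(t=1) = 4×52 + 2×200 + 1×356 = 208 + 400 + 356 = 964
Index = 1016 / 964 × 100 = 105.3942

105.4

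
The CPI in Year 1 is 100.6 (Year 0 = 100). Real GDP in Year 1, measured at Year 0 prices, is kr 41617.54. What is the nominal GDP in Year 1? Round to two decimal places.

41867.25

Nominal = Real × (Index/100) = 41617.54 × (100.6/100)
        = 41617.54 × 1.006 = 41867.2452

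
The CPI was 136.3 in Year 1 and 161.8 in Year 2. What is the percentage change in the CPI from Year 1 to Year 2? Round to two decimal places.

Change = (161.8 − 136.3) / 136.3 × 100
       = 25.5 / 136.3 × 100 = 18.7087%

18.71%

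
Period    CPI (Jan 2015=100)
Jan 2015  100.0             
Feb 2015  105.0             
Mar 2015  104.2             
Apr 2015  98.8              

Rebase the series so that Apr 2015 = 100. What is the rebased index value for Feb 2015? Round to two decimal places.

Rebased(Feb 2015) = 105.0 / 98.8 × 100 = 106.2753

106.28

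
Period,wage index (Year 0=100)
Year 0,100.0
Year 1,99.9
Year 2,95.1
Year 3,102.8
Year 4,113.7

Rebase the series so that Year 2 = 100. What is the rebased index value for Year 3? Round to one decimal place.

108.1

Rebased(Year 3) = 102.8 / 95.1 × 100 = 108.0967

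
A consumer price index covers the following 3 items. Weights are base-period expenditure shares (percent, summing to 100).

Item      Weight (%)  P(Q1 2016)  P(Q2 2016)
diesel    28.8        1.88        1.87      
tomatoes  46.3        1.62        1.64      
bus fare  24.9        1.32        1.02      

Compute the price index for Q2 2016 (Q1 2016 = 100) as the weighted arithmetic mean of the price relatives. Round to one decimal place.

diesel: 28.8 × (1.87/1.88) = 28.8 × 0.994681 = 28.6468
tomatoes: 46.3 × (1.64/1.62) = 46.3 × 1.012346 = 46.8716
bus fare: 24.9 × (1.02/1.32) = 24.9 × 0.772727 = 19.2409
Index = Σ wᵢ·(p₁ᵢ/p₀ᵢ) = 28.6468 + 46.8716 + 19.2409 = 94.7593

94.8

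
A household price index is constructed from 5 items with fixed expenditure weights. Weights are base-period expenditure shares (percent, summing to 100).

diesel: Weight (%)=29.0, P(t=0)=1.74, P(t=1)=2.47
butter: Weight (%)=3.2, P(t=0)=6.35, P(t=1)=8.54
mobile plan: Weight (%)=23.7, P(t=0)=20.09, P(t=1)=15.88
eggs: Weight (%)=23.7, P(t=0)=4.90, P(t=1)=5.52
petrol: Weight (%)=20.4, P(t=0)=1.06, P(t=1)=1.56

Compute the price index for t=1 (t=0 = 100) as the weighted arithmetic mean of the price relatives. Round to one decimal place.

120.9

diesel: 29.0 × (2.47/1.74) = 29.0 × 1.419540 = 41.1667
butter: 3.2 × (8.54/6.35) = 3.2 × 1.344882 = 4.3036
mobile plan: 23.7 × (15.88/20.09) = 23.7 × 0.790443 = 18.7335
eggs: 23.7 × (5.52/4.90) = 23.7 × 1.126531 = 26.6988
petrol: 20.4 × (1.56/1.06) = 20.4 × 1.471698 = 30.0226
Index = Σ wᵢ·(p₁ᵢ/p₀ᵢ) = 41.1667 + 4.3036 + 18.7335 + 26.6988 + 30.0226 = 120.9252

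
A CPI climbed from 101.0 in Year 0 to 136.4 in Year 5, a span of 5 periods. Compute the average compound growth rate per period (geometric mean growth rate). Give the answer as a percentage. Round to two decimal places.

6.19%

Growth factor = (136.4/101.0)^(1/5) = (1.350495)^(1/5) = 1.061937
Growth rate = 1.061937 − 1 = 0.061937 = 6.1937%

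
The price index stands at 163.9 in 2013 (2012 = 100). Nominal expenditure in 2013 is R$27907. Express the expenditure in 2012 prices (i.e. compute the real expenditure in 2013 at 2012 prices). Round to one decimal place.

Real = Nominal ÷ (Index/100) = 27907 ÷ (163.9/100)
     = 27907 ÷ 1.639 = 17026.8456

17026.8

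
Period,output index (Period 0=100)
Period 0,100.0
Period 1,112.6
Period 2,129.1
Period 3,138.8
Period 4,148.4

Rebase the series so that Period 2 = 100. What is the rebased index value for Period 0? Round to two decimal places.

Rebased(Period 0) = 100.0 / 129.1 × 100 = 77.4593

77.46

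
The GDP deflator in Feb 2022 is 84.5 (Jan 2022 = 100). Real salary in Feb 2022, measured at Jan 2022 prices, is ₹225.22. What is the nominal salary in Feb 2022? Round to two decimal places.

Nominal = Real × (Index/100) = 225.22 × (84.5/100)
        = 225.22 × 0.845 = 190.3109

190.31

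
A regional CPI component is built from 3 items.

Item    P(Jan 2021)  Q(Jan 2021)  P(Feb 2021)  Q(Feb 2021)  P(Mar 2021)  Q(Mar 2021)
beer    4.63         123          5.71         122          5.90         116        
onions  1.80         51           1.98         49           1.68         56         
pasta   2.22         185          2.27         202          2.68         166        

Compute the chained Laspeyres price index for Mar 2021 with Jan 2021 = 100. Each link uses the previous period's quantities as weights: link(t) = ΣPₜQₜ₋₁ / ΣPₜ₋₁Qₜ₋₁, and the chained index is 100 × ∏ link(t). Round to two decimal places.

Link Jan 2021→Feb 2021:
ΣP(Feb 2021)Q(Jan 2021) = 5.71×123 + 1.98×51 + 2.27×185 = 702.33 + 100.98 + 419.95 = 1223.26
ΣP(Jan 2021)Q(Jan 2021) = 4.63×123 + 1.80×51 + 2.22×185 = 569.49 + 91.8 + 410.7 = 1071.99
link = 1223.26/1071.99 = 1.141111
Link Feb 2021→Mar 2021:
ΣP(Mar 2021)Q(Feb 2021) = 5.90×122 + 1.68×49 + 2.68×202 = 719.8 + 82.32 + 541.36 = 1343.48
ΣP(Feb 2021)Q(Feb 2021) = 5.71×122 + 1.98×49 + 2.27×202 = 696.62 + 97.02 + 458.54 = 1252.18
link = 1343.48/1252.18 = 1.072913
Chained index = 100 × 1.141111 × 1.072913 = 122.4313

122.43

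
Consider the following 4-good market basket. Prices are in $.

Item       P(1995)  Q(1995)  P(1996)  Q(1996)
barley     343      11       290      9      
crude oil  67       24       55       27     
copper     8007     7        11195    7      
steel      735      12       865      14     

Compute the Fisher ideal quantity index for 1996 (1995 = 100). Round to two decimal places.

Laspeyres component (base-period weights):
ΣP(1995)Q(1996) = 343×9 + 67×27 + 8007×7 + 735×14 = 3087 + 1809 + 56049 + 10290 = 71235
ΣP(1995)Q(1995) = 343×11 + 67×24 + 8007×7 + 735×12 = 3773 + 1608 + 56049 + 8820 = 70250
L = 71235 / 70250 × 100 = 101.4021
Paasche component (current-period weights):
ΣP(1996)Q(1996) = 290×9 + 55×27 + 11195×7 + 865×14 = 2610 + 1485 + 78365 + 12110 = 94570
ΣP(1996)Q(1995) = 290×11 + 55×24 + 11195×7 + 865×12 = 3190 + 1320 + 78365 + 10380 = 93255
P = 94570 / 93255 × 100 = 101.4101
Fisher = √(L × P) = √(101.4021 × 101.4101) = 101.4061

101.41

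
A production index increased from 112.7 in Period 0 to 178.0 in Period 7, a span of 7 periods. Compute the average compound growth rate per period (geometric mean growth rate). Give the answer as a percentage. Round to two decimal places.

Growth factor = (178.0/112.7)^(1/7) = (1.579414)^(1/7) = 1.067472
Growth rate = 1.067472 − 1 = 0.067472 = 6.7472%

6.75%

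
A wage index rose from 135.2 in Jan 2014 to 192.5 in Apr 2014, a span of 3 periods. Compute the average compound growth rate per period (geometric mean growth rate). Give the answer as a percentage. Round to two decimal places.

Growth factor = (192.5/135.2)^(1/3) = (1.423817)^(1/3) = 1.124997
Growth rate = 1.124997 − 1 = 0.124997 = 12.4997%

12.50%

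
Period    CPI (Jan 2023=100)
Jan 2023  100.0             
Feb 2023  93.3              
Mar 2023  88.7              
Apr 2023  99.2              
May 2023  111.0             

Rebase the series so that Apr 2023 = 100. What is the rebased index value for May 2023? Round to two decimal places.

111.90

Rebased(May 2023) = 111.0 / 99.2 × 100 = 111.8952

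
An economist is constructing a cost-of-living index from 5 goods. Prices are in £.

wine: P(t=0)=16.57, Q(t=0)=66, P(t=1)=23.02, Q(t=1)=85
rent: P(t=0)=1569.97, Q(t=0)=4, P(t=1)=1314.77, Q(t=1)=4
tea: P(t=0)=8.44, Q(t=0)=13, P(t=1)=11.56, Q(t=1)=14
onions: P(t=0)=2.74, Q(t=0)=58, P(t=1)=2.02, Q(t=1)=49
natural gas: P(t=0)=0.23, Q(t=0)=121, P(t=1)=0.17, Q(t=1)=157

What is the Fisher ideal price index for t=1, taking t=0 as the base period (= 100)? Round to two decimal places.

Laspeyres component (base-period weights):
ΣP(t=1)Q(t=0) = 23.02×66 + 1314.77×4 + 11.56×13 + 2.02×58 + 0.17×121 = 1519.32 + 5259.08 + 150.28 + 117.16 + 20.57 = 7066.41
ΣP(t=0)Q(t=0) = 16.57×66 + 1569.97×4 + 8.44×13 + 2.74×58 + 0.23×121 = 1093.62 + 6279.88 + 109.72 + 158.92 + 27.83 = 7669.97
L = 7066.41 / 7669.97 × 100 = 92.1309
Paasche component (current-period weights):
ΣP(t=1)Q(t=1) = 23.02×85 + 1314.77×4 + 11.56×14 + 2.02×49 + 0.17×157 = 1956.7 + 5259.08 + 161.84 + 98.98 + 26.69 = 7503.29
ΣP(t=0)Q(t=1) = 16.57×85 + 1569.97×4 + 8.44×14 + 2.74×49 + 0.23×157 = 1408.45 + 6279.88 + 118.16 + 134.26 + 36.11 = 7976.86
P = 7503.29 / 7976.86 × 100 = 94.0632
Fisher = √(L × P) = √(92.1309 × 94.0632) = 93.0920

93.09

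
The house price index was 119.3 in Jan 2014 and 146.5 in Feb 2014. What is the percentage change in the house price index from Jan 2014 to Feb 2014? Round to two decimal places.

Change = (146.5 − 119.3) / 119.3 × 100
       = 27.2 / 119.3 × 100 = 22.7997%

22.80%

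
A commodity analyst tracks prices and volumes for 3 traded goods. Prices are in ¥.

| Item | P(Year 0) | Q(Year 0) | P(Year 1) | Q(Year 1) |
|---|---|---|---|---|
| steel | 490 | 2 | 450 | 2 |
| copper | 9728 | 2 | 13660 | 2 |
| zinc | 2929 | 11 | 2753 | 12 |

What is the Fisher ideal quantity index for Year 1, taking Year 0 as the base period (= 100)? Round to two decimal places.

Laspeyres component (base-period weights):
ΣP(Year 0)Q(Year 1) = 490×2 + 9728×2 + 2929×12 = 980 + 19456 + 35148 = 55584
ΣP(Year 0)Q(Year 0) = 490×2 + 9728×2 + 2929×11 = 980 + 19456 + 32219 = 52655
L = 55584 / 52655 × 100 = 105.5626
Paasche component (current-period weights):
ΣP(Year 1)Q(Year 1) = 450×2 + 13660×2 + 2753×12 = 900 + 27320 + 33036 = 61256
ΣP(Year 1)Q(Year 0) = 450×2 + 13660×2 + 2753×11 = 900 + 27320 + 30283 = 58503
P = 61256 / 58503 × 100 = 104.7057
Fisher = √(L × P) = √(105.5626 × 104.7057) = 105.1333

105.13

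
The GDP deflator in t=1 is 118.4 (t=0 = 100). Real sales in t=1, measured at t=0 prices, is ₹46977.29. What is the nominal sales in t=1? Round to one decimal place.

Nominal = Real × (Index/100) = 46977.29 × (118.4/100)
        = 46977.29 × 1.184 = 55621.1114

55621.1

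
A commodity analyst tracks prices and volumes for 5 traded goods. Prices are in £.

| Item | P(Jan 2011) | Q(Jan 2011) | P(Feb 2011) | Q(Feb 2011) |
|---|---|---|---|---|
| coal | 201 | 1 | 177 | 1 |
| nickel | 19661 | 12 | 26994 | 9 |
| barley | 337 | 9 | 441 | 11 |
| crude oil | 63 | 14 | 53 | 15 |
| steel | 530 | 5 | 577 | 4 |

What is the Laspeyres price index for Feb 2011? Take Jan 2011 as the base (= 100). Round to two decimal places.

Laspeyres price index uses base-period quantities as weights.
ΣP(Feb 2011)·Q(Jan 2011) = 177×1 + 26994×12 + 441×9 + 53×14 + 577×5 = 177 + 323928 + 3969 + 742 + 2885 = 331701
ΣP(Jan 2011)·Q(Jan 2011) = 201×1 + 19661×12 + 337×9 + 63×14 + 530×5 = 201 + 235932 + 3033 + 882 + 2650 = 242698
Index = 331701 / 242698 × 100 = 136.6723

136.67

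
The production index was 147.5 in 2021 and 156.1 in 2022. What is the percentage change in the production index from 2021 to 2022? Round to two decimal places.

Change = (156.1 − 147.5) / 147.5 × 100
       = 8.6 / 147.5 × 100 = 5.8305%

5.83%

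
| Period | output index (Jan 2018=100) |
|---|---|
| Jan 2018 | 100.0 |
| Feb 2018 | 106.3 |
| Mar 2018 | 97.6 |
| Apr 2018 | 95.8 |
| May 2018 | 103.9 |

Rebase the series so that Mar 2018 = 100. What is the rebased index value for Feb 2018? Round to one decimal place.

108.9

Rebased(Feb 2018) = 106.3 / 97.6 × 100 = 108.9139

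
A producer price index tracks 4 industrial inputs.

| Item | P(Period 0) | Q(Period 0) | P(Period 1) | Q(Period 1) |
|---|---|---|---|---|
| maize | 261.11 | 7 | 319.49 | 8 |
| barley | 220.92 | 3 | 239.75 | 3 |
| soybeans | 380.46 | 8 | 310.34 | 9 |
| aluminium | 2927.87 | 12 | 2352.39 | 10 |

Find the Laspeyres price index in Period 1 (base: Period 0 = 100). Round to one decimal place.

82.8

Laspeyres price index uses base-period quantities as weights.
ΣP(Period 1)·Q(Period 0) = 319.49×7 + 239.75×3 + 310.34×8 + 2352.39×12 = 2236.43 + 719.25 + 2482.72 + 28228.68 = 33667.08
ΣP(Period 0)·Q(Period 0) = 261.11×7 + 220.92×3 + 380.46×8 + 2927.87×12 = 1827.77 + 662.76 + 3043.68 + 35134.44 = 40668.65
Index = 33667.08 / 40668.65 × 100 = 82.7839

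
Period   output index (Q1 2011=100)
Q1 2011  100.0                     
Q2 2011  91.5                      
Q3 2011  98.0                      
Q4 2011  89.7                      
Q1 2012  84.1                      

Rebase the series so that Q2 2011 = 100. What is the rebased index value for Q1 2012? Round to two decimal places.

91.91

Rebased(Q1 2012) = 84.1 / 91.5 × 100 = 91.9126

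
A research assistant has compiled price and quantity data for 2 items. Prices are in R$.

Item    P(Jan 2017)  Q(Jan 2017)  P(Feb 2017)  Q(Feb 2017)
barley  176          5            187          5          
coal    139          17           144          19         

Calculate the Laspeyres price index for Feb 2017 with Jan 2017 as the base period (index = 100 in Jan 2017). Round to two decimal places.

104.32

Laspeyres price index uses base-period quantities as weights.
ΣP(Feb 2017)·Q(Jan 2017) = 187×5 + 144×17 = 935 + 2448 = 3383
ΣP(Jan 2017)·Q(Jan 2017) = 176×5 + 139×17 = 880 + 2363 = 3243
Index = 3383 / 3243 × 100 = 104.3170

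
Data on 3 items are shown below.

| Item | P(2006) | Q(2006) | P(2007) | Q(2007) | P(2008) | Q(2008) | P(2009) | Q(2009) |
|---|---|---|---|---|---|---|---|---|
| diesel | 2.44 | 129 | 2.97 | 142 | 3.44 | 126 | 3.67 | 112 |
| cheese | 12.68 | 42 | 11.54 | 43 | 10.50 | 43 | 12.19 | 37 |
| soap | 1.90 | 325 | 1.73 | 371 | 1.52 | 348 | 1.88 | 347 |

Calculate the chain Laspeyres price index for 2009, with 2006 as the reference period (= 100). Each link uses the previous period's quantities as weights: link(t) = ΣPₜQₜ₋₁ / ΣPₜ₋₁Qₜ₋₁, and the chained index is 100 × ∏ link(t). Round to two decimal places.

Link 2006→2007:
ΣP(2007)Q(2006) = 2.97×129 + 11.54×42 + 1.73×325 = 383.13 + 484.68 + 562.25 = 1430.06
ΣP(2006)Q(2006) = 2.44×129 + 12.68×42 + 1.90×325 = 314.76 + 532.56 + 617.5 = 1464.82
link = 1430.06/1464.82 = 0.976270
Link 2007→2008:
ΣP(2008)Q(2007) = 3.44×142 + 10.50×43 + 1.52×371 = 488.48 + 451.5 + 563.92 = 1503.9
ΣP(2007)Q(2007) = 2.97×142 + 11.54×43 + 1.73×371 = 421.74 + 496.22 + 641.83 = 1559.79
link = 1503.9/1559.79 = 0.964168
Link 2008→2009:
ΣP(2009)Q(2008) = 3.67×126 + 12.19×43 + 1.88×348 = 462.42 + 524.17 + 654.24 = 1640.83
ΣP(2008)Q(2008) = 3.44×126 + 10.50×43 + 1.52×348 = 433.44 + 451.5 + 528.96 = 1413.9
link = 1640.83/1413.9 = 1.160499
Chained index = 100 × 0.976270 × 0.964168 × 1.160499 = 109.2365

109.24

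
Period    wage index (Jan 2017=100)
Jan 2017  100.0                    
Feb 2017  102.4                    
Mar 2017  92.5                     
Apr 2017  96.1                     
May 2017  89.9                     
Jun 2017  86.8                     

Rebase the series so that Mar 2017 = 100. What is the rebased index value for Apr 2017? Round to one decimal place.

Rebased(Apr 2017) = 96.1 / 92.5 × 100 = 103.8919

103.9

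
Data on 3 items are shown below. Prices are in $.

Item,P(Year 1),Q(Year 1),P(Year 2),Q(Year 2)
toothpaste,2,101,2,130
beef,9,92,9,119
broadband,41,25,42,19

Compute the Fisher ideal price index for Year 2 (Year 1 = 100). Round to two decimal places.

101.06

Laspeyres component (base-period weights):
ΣP(Year 2)Q(Year 1) = 2×101 + 9×92 + 42×25 = 202 + 828 + 1050 = 2080
ΣP(Year 1)Q(Year 1) = 2×101 + 9×92 + 41×25 = 202 + 828 + 1025 = 2055
L = 2080 / 2055 × 100 = 101.2165
Paasche component (current-period weights):
ΣP(Year 2)Q(Year 2) = 2×130 + 9×119 + 42×19 = 260 + 1071 + 798 = 2129
ΣP(Year 1)Q(Year 2) = 2×130 + 9×119 + 41×19 = 260 + 1071 + 779 = 2110
P = 2129 / 2110 × 100 = 100.9005
Fisher = √(L × P) = √(101.2165 × 100.9005) = 101.0584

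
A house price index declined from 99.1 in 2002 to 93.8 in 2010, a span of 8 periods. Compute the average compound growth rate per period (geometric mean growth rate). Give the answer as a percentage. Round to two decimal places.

-0.68%

Growth factor = (93.8/99.1)^(1/8) = (0.946519)^(1/8) = 0.993153
Growth rate = 0.993153 − 1 = -0.006847 = -0.6847%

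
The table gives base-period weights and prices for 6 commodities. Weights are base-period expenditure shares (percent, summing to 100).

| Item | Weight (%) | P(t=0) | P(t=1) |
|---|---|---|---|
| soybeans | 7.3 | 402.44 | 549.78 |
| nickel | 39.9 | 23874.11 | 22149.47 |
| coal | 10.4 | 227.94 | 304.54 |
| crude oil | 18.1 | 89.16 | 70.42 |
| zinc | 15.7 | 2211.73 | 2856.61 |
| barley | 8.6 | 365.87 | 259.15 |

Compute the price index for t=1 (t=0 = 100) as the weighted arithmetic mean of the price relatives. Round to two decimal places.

101.55

soybeans: 7.3 × (549.78/402.44) = 7.3 × 1.366117 = 9.9727
nickel: 39.9 × (22149.47/23874.11) = 39.9 × 0.927761 = 37.0177
coal: 10.4 × (304.54/227.94) = 10.4 × 1.336053 = 13.8950
crude oil: 18.1 × (70.42/89.16) = 18.1 × 0.789816 = 14.2957
zinc: 15.7 × (2856.61/2211.73) = 15.7 × 1.291573 = 20.2777
barley: 8.6 × (259.15/365.87) = 8.6 × 0.708312 = 6.0915
Index = Σ wᵢ·(p₁ᵢ/p₀ᵢ) = 9.9727 + 37.0177 + 13.8950 + 14.2957 + 20.2777 + 6.0915 = 101.5501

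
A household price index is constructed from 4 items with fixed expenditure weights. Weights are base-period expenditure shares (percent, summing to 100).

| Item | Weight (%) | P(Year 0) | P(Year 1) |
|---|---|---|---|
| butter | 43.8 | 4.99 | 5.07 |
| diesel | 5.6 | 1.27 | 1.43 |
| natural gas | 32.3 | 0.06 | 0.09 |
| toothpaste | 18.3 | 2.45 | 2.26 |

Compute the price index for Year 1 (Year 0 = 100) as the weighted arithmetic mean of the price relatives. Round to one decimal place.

116.1

butter: 43.8 × (5.07/4.99) = 43.8 × 1.016032 = 44.5022
diesel: 5.6 × (1.43/1.27) = 5.6 × 1.125984 = 6.3055
natural gas: 32.3 × (0.09/0.06) = 32.3 × 1.500000 = 48.4500
toothpaste: 18.3 × (2.26/2.45) = 18.3 × 0.922449 = 16.8808
Index = Σ wᵢ·(p₁ᵢ/p₀ᵢ) = 44.5022 + 6.3055 + 48.4500 + 16.8808 = 116.1385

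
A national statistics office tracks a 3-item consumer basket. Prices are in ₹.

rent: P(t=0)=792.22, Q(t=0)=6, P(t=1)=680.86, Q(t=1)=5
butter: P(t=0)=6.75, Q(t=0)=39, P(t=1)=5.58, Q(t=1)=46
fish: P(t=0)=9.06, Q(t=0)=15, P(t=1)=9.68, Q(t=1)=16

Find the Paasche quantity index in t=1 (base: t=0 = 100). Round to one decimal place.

85.8

Paasche quantity index uses current-period prices as weights.
ΣP(t=1)·Q(t=1) = 680.86×5 + 5.58×46 + 9.68×16 = 3404.3 + 256.68 + 154.88 = 3815.86
ΣP(t=1)·Q(t=0) = 680.86×6 + 5.58×39 + 9.68×15 = 4085.16 + 217.62 + 145.2 = 4447.98
Index = 3815.86 / 4447.98 × 100 = 85.7886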